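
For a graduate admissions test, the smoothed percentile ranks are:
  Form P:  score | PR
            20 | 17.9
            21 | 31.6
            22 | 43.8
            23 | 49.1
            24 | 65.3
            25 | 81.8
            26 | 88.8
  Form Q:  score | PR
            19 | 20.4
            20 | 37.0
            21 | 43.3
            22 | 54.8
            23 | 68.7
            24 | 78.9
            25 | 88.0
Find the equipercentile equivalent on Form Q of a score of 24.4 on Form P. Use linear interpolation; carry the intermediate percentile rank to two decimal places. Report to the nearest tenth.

PR of 24.4 on Form P: 65.3 + (24.4 − 24)/(25 − 24) × (81.8 − 65.3) = 71.90
On Form Q, PR 71.90 falls between score 23 (PR 68.7) and 24 (PR 78.9).
Interpolate: 23 + (71.90 − 68.7)/(78.9 − 68.7) × (24 − 23) = 23.3

23.3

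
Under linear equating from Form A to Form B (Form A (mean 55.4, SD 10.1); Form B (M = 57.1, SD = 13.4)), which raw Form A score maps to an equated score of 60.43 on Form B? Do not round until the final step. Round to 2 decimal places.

57.91

Invert y = (SD_Y/SD_X)(x − M_X) + M_Y:
x = (SD_X/SD_Y)(y − M_Y) + M_X = (10.1/13.4)(60.43 − 57.1) + 55.4
x = 0.753731 × 3.330 + 55.4 = 57.91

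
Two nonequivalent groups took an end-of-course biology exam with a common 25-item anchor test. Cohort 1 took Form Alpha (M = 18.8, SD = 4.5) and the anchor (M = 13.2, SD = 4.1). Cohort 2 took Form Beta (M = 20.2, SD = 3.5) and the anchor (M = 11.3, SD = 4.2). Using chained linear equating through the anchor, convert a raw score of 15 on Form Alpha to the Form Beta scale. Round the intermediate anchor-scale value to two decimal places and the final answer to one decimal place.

Form Alpha → anchor (Cohort 1): v = (4.1/4.5)(15 − 18.8) + 13.2 = 9.74
anchor → Form Beta (Cohort 2): y = (3.5/4.2)(9.74 − 11.3) + 20.2 = 18.9

18.9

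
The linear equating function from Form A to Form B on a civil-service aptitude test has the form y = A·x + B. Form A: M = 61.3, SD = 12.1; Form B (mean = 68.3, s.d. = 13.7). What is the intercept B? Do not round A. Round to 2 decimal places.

A = SD_Y / SD_X = 13.7 / 12.1 = 1.132231
B = M_Y − A·M_X = 68.3 − 1.132231 × 61.3 = -1.11

-1.11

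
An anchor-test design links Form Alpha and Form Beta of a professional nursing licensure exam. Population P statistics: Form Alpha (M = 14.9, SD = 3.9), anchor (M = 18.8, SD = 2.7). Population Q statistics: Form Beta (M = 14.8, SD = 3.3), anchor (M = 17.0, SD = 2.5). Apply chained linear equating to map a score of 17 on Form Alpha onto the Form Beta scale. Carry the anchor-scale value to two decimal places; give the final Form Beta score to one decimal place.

Form Alpha → anchor (Population P): v = (2.7/3.9)(17 − 14.9) + 18.8 = 20.25
anchor → Form Beta (Population Q): y = (3.3/2.5)(20.25 − 17.0) + 14.8 = 19.1

19.1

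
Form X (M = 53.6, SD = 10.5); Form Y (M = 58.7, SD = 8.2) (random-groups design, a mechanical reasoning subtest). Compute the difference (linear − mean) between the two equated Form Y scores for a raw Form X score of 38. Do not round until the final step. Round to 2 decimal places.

Mean-equated: 38 + (58.7 − 53.6) = 43.10
Linear-equated: (8.2/10.5)(38 − 53.6) + 58.7 = 46.517
Difference = 46.517 − 43.10 = 3.42

3.42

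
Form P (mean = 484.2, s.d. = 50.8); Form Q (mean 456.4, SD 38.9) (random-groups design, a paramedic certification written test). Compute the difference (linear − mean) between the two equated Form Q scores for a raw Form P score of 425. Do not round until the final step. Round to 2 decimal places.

13.87

Mean-equated: 425 + (456.4 − 484.2) = 397.20
Linear-equated: (38.9/50.8)(425 − 484.2) + 456.4 = 411.068
Difference = 411.068 − 397.20 = 13.87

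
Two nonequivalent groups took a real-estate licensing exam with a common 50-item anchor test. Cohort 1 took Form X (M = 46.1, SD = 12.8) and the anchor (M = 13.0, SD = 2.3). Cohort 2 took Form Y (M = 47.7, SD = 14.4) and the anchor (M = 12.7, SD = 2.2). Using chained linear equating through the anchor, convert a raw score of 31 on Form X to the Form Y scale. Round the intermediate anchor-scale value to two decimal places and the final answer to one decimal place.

31.9

Form X → anchor (Cohort 1): v = (2.3/12.8)(31 − 46.1) + 13.0 = 10.29
anchor → Form Y (Cohort 2): y = (14.4/2.2)(10.29 − 12.7) + 47.7 = 31.9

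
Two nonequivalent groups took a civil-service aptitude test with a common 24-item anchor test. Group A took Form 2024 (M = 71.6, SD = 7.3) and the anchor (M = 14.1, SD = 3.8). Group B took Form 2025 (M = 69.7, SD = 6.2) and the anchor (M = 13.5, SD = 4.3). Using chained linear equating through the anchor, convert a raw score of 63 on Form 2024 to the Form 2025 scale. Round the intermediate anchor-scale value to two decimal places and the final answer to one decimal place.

64.1

Form 2024 → anchor (Group A): v = (3.8/7.3)(63 − 71.6) + 14.1 = 9.62
anchor → Form 2025 (Group B): y = (6.2/4.3)(9.62 − 13.5) + 69.7 = 64.1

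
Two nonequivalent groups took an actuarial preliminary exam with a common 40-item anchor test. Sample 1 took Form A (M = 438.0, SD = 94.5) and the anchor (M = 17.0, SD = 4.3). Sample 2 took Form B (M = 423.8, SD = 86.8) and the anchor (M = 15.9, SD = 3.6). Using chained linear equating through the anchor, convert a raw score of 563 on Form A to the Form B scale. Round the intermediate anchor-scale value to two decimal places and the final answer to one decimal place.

Form A → anchor (Sample 1): v = (4.3/94.5)(563 − 438.0) + 17.0 = 22.69
anchor → Form B (Sample 2): y = (86.8/3.6)(22.69 − 15.9) + 423.8 = 587.5

587.5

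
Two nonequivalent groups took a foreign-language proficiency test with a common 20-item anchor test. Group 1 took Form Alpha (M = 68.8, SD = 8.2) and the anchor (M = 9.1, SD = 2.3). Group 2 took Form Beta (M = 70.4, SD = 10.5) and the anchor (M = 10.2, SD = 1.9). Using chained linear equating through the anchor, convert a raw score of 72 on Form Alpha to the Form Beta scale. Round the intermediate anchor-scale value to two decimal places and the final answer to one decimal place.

69.3

Form Alpha → anchor (Group 1): v = (2.3/8.2)(72 − 68.8) + 9.1 = 10.00
anchor → Form Beta (Group 2): y = (10.5/1.9)(10.00 − 10.2) + 70.4 = 69.3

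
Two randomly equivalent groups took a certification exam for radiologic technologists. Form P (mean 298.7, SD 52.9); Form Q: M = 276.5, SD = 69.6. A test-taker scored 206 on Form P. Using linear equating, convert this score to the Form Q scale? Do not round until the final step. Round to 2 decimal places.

154.54

Linear equating: y = (SD_Y/SD_X)(x − M_X) + M_Y
y = (69.6/52.9)(206 − 298.7) + 276.5
y = 1.315690 × -92.7 + 276.5 = -121.9645 + 276.5 = 154.54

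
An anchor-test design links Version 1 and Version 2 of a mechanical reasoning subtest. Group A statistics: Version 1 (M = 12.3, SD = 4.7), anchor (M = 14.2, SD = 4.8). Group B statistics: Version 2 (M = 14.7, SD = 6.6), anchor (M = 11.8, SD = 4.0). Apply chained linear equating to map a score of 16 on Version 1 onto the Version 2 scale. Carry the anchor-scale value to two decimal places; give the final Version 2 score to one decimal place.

Version 1 → anchor (Group A): v = (4.8/4.7)(16 − 12.3) + 14.2 = 17.98
anchor → Version 2 (Group B): y = (6.6/4.0)(17.98 − 11.8) + 14.7 = 24.9

24.9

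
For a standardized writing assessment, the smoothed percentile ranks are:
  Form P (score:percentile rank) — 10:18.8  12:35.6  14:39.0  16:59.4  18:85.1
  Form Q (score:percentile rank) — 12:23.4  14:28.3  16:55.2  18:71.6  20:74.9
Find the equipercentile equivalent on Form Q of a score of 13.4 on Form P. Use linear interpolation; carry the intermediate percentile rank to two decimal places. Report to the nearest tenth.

14.7

PR of 13.4 on Form P: 35.6 + (13.4 − 12)/(14 − 12) × (39.0 − 35.6) = 37.98
On Form Q, PR 37.98 falls between score 14 (PR 28.3) and 16 (PR 55.2).
Interpolate: 14 + (37.98 − 28.3)/(55.2 − 28.3) × (16 − 14) = 14.7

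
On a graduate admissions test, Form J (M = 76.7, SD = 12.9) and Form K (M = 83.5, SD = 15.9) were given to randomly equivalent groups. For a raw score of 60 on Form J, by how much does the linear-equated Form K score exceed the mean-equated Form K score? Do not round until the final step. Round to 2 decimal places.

-3.88

Mean-equated: 60 + (83.5 − 76.7) = 66.80
Linear-equated: (15.9/12.9)(60 − 76.7) + 83.5 = 62.916
Difference = 62.916 − 66.80 = -3.88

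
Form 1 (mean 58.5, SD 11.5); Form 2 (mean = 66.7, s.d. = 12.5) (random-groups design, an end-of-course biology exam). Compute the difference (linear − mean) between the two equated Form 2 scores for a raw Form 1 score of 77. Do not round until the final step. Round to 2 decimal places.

1.61

Mean-equated: 77 + (66.7 − 58.5) = 85.20
Linear-equated: (12.5/11.5)(77 − 58.5) + 66.7 = 86.809
Difference = 86.809 − 85.20 = 1.61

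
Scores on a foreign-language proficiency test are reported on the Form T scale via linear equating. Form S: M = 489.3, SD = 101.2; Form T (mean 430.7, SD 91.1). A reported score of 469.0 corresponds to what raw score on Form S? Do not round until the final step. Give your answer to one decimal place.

531.8

Invert y = (SD_Y/SD_X)(x − M_X) + M_Y:
x = (SD_X/SD_Y)(y − M_Y) + M_X = (101.2/91.1)(469.0 − 430.7) + 489.3
x = 1.110867 × 38.300 + 489.3 = 531.8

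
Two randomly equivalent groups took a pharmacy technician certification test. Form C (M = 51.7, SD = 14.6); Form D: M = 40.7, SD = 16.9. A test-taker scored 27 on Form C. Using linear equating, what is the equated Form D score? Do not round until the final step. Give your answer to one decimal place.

Linear equating: y = (SD_Y/SD_X)(x − M_X) + M_Y
y = (16.9/14.6)(27 − 51.7) + 40.7
y = 1.157534 × -24.7 + 40.7 = -28.5911 + 40.7 = 12.1

12.1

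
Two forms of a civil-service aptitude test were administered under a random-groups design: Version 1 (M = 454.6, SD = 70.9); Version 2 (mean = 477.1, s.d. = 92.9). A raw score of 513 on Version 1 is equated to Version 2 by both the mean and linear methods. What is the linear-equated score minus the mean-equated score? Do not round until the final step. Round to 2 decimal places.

18.12

Mean-equated: 513 + (477.1 − 454.6) = 535.50
Linear-equated: (92.9/70.9)(513 − 454.6) + 477.1 = 553.621
Difference = 553.621 − 535.50 = 18.12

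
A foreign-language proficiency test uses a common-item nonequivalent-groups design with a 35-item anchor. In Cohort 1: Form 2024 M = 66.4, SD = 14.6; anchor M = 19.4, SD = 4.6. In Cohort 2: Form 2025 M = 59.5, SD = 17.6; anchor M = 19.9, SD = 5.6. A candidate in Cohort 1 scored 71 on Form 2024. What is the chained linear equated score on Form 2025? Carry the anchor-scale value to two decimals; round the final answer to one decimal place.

Form 2024 → anchor (Cohort 1): v = (4.6/14.6)(71 − 66.4) + 19.4 = 20.85
anchor → Form 2025 (Cohort 2): y = (17.6/5.6)(20.85 − 19.9) + 59.5 = 62.5

62.5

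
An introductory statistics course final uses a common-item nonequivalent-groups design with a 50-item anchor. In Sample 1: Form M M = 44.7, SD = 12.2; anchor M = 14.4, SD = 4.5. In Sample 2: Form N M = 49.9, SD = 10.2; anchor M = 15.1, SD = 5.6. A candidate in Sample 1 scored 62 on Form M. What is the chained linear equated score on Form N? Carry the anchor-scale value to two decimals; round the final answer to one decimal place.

Form M → anchor (Sample 1): v = (4.5/12.2)(62 − 44.7) + 14.4 = 20.78
anchor → Form N (Sample 2): y = (10.2/5.6)(20.78 − 15.1) + 49.9 = 60.2

60.2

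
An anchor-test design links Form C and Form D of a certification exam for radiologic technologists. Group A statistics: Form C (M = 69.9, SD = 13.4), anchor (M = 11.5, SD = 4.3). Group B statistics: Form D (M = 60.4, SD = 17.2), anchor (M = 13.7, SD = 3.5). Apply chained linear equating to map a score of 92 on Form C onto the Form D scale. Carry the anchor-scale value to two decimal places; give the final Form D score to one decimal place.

Form C → anchor (Group A): v = (4.3/13.4)(92 − 69.9) + 11.5 = 18.59
anchor → Form D (Group B): y = (17.2/3.5)(18.59 − 13.7) + 60.4 = 84.4

84.4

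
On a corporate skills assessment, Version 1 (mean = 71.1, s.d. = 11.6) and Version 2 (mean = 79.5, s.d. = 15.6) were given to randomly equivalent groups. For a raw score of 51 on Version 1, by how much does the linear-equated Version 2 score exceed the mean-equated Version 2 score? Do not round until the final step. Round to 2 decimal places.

Mean-equated: 51 + (79.5 − 71.1) = 59.40
Linear-equated: (15.6/11.6)(51 − 71.1) + 79.5 = 52.469
Difference = 52.469 − 59.40 = -6.93

-6.93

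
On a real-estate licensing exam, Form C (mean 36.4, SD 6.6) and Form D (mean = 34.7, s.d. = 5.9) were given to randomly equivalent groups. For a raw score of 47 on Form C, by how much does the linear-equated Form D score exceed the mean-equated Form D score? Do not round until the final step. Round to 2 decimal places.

-1.12

Mean-equated: 47 + (34.7 − 36.4) = 45.30
Linear-equated: (5.9/6.6)(47 − 36.4) + 34.7 = 44.176
Difference = 44.176 − 45.30 = -1.12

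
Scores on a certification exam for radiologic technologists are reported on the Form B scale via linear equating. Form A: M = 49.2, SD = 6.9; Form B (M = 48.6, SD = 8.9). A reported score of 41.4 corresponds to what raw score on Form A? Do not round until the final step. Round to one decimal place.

Invert y = (SD_Y/SD_X)(x − M_X) + M_Y:
x = (SD_X/SD_Y)(y − M_Y) + M_X = (6.9/8.9)(41.4 − 48.6) + 49.2
x = 0.775281 × -7.200 + 49.2 = 43.6

43.6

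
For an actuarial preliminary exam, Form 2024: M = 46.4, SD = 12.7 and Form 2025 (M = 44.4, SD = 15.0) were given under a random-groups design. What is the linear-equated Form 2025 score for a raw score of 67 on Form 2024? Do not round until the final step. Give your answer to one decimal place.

Linear equating: y = (SD_Y/SD_X)(x − M_X) + M_Y
y = (15.0/12.7)(67 − 46.4) + 44.4
y = 1.181102 × 20.6 + 44.4 = 24.3307 + 44.4 = 68.7

68.7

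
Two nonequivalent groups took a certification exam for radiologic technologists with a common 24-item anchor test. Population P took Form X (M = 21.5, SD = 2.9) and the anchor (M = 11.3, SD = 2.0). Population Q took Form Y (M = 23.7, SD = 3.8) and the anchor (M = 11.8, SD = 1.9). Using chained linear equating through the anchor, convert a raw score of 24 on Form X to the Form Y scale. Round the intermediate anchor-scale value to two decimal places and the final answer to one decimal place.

26.1

Form X → anchor (Population P): v = (2.0/2.9)(24 − 21.5) + 11.3 = 13.02
anchor → Form Y (Population Q): y = (3.8/1.9)(13.02 − 11.8) + 23.7 = 26.1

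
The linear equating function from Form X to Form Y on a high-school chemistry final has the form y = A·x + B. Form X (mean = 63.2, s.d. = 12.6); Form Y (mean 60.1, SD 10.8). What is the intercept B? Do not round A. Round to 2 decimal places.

A = SD_Y / SD_X = 10.8 / 12.6 = 0.857143
B = M_Y − A·M_X = 60.1 − 0.857143 × 63.2 = 5.93

5.93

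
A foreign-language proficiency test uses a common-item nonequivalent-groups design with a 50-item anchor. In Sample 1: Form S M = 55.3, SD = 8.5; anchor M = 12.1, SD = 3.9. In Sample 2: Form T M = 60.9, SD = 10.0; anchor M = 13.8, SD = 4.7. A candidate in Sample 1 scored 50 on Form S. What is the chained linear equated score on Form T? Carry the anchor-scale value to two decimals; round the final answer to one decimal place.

52.1

Form S → anchor (Sample 1): v = (3.9/8.5)(50 − 55.3) + 12.1 = 9.67
anchor → Form T (Sample 2): y = (10.0/4.7)(9.67 − 13.8) + 60.9 = 52.1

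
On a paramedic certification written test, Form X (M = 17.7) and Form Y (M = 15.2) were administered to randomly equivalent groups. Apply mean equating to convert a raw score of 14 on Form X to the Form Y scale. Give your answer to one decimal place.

Mean equating: y = x + (M_Y − M_X) = 14 + (15.2 − 17.7) = 11.5

11.5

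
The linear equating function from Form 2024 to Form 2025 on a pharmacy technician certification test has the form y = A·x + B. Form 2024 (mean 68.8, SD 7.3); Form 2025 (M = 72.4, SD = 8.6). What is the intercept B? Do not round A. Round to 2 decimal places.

A = SD_Y / SD_X = 8.6 / 7.3 = 1.178082
B = M_Y − A·M_X = 72.4 − 1.178082 × 68.8 = -8.65

-8.65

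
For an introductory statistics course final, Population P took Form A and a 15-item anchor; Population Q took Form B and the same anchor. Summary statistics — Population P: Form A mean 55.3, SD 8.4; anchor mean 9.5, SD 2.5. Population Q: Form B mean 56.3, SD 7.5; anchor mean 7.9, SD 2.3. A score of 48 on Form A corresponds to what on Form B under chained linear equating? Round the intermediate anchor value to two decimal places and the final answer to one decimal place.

54.4

Form A → anchor (Population P): v = (2.5/8.4)(48 − 55.3) + 9.5 = 7.33
anchor → Form B (Population Q): y = (7.5/2.3)(7.33 − 7.9) + 56.3 = 54.4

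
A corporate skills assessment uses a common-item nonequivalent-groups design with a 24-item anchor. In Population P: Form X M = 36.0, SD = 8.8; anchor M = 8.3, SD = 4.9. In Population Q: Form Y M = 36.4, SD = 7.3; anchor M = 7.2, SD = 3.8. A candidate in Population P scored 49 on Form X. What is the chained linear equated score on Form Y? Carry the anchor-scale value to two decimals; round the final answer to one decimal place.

52.4

Form X → anchor (Population P): v = (4.9/8.8)(49 − 36.0) + 8.3 = 15.54
anchor → Form Y (Population Q): y = (7.3/3.8)(15.54 − 7.2) + 36.4 = 52.4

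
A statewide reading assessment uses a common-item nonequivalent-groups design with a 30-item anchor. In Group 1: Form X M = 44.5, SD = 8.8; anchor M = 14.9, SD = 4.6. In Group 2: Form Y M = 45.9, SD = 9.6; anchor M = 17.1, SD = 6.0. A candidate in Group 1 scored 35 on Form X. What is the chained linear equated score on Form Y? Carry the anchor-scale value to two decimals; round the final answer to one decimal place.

Form X → anchor (Group 1): v = (4.6/8.8)(35 − 44.5) + 14.9 = 9.93
anchor → Form Y (Group 2): y = (9.6/6.0)(9.93 − 17.1) + 45.9 = 34.4

34.4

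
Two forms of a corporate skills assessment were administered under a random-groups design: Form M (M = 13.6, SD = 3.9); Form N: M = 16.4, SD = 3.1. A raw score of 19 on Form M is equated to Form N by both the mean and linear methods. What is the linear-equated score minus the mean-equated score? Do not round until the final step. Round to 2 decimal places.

Mean-equated: 19 + (16.4 − 13.6) = 21.80
Linear-equated: (3.1/3.9)(19 − 13.6) + 16.4 = 20.692
Difference = 20.692 − 21.80 = -1.11

-1.11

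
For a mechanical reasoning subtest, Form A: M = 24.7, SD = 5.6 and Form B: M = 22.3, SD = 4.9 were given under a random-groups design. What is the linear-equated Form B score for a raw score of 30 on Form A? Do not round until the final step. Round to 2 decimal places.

26.94

Linear equating: y = (SD_Y/SD_X)(x − M_X) + M_Y
y = (4.9/5.6)(30 − 24.7) + 22.3
y = 0.875000 × 5.3 + 22.3 = 4.6375 + 22.3 = 26.94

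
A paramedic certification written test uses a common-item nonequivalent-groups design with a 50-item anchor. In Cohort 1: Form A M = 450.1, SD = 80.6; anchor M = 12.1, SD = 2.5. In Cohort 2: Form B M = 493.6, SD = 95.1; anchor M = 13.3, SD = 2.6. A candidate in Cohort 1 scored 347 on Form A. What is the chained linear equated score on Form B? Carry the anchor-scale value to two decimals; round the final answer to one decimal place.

332.7

Form A → anchor (Cohort 1): v = (2.5/80.6)(347 − 450.1) + 12.1 = 8.90
anchor → Form B (Cohort 2): y = (95.1/2.6)(8.90 − 13.3) + 493.6 = 332.7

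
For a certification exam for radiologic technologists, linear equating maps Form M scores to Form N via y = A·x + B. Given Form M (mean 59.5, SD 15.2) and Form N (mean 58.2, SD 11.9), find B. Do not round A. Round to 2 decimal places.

A = SD_Y / SD_X = 11.9 / 15.2 = 0.782895
B = M_Y − A·M_X = 58.2 − 0.782895 × 59.5 = 11.62

11.62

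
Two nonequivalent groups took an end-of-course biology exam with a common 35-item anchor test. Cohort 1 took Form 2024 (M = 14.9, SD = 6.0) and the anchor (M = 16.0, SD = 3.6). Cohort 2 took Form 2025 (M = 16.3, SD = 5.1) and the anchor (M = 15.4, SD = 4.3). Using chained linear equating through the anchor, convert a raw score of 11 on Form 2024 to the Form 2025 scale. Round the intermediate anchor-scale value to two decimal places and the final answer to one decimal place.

Form 2024 → anchor (Cohort 1): v = (3.6/6.0)(11 − 14.9) + 16.0 = 13.66
anchor → Form 2025 (Cohort 2): y = (5.1/4.3)(13.66 − 15.4) + 16.3 = 14.2

14.2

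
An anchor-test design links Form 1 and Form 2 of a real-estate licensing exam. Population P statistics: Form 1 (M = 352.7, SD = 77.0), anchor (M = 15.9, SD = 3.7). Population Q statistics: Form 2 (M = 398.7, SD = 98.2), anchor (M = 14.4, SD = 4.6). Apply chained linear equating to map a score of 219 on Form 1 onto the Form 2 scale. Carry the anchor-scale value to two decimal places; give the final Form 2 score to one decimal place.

293.7

Form 1 → anchor (Population P): v = (3.7/77.0)(219 − 352.7) + 15.9 = 9.48
anchor → Form 2 (Population Q): y = (98.2/4.6)(9.48 − 14.4) + 398.7 = 293.7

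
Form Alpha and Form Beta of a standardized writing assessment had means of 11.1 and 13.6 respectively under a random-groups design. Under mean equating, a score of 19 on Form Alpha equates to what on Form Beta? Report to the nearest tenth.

21.5

Mean equating: y = x + (M_Y − M_X) = 19 + (13.6 − 11.1) = 21.5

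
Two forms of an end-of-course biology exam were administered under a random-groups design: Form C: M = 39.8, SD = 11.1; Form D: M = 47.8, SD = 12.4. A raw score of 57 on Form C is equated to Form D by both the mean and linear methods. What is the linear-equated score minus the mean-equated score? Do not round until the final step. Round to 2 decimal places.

Mean-equated: 57 + (47.8 − 39.8) = 65.00
Linear-equated: (12.4/11.1)(57 − 39.8) + 47.8 = 67.014
Difference = 67.014 − 65.00 = 2.01

2.01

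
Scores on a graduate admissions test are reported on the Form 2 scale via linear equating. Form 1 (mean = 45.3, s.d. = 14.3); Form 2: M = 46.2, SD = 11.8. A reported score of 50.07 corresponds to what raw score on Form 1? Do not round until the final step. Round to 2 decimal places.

Invert y = (SD_Y/SD_X)(x − M_X) + M_Y:
x = (SD_X/SD_Y)(y − M_Y) + M_X = (14.3/11.8)(50.07 − 46.2) + 45.3
x = 1.211864 × 3.870 + 45.3 = 49.99

49.99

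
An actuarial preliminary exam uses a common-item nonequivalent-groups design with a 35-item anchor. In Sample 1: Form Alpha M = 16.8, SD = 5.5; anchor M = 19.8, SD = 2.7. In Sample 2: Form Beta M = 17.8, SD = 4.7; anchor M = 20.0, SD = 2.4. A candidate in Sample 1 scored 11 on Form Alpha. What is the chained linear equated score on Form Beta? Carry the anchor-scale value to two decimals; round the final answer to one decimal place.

Form Alpha → anchor (Sample 1): v = (2.7/5.5)(11 − 16.8) + 19.8 = 16.95
anchor → Form Beta (Sample 2): y = (4.7/2.4)(16.95 − 20.0) + 17.8 = 11.8

11.8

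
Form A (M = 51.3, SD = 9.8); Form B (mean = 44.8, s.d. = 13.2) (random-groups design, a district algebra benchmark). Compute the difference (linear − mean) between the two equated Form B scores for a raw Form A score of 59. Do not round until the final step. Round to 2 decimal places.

Mean-equated: 59 + (44.8 − 51.3) = 52.50
Linear-equated: (13.2/9.8)(59 − 51.3) + 44.8 = 55.171
Difference = 55.171 − 52.50 = 2.67

2.67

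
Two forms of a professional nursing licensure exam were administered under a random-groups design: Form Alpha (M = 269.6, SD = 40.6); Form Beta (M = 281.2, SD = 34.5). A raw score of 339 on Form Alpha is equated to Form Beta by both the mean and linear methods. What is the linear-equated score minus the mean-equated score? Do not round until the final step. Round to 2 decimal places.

Mean-equated: 339 + (281.2 − 269.6) = 350.60
Linear-equated: (34.5/40.6)(339 − 269.6) + 281.2 = 340.173
Difference = 340.173 − 350.60 = -10.43

-10.43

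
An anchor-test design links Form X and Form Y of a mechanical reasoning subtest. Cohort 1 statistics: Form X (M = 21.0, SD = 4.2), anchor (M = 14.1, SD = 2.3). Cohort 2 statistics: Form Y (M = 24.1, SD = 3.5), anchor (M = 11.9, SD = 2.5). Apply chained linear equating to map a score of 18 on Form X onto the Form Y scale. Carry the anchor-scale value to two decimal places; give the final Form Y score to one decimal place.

Form X → anchor (Cohort 1): v = (2.3/4.2)(18 − 21.0) + 14.1 = 12.46
anchor → Form Y (Cohort 2): y = (3.5/2.5)(12.46 − 11.9) + 24.1 = 24.9

24.9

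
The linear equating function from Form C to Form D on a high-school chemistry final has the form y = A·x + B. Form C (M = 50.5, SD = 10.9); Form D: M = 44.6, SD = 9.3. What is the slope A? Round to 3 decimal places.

A = SD_Y / SD_X = 9.3 / 10.9 = 0.853

0.853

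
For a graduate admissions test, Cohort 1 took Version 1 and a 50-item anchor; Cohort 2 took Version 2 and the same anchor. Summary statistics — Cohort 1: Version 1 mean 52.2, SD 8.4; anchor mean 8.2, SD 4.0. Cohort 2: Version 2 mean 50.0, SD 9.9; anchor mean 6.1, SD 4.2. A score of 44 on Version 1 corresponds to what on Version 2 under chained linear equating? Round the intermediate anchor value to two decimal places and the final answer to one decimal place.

Version 1 → anchor (Cohort 1): v = (4.0/8.4)(44 − 52.2) + 8.2 = 4.30
anchor → Version 2 (Cohort 2): y = (9.9/4.2)(4.30 − 6.1) + 50.0 = 45.8

45.8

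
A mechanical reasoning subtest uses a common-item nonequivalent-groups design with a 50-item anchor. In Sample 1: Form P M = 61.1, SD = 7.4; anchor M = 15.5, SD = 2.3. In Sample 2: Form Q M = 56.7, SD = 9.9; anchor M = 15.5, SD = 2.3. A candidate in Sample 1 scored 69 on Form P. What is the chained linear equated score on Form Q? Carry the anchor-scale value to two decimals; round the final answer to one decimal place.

Form P → anchor (Sample 1): v = (2.3/7.4)(69 − 61.1) + 15.5 = 17.96
anchor → Form Q (Sample 2): y = (9.9/2.3)(17.96 − 15.5) + 56.7 = 67.3

67.3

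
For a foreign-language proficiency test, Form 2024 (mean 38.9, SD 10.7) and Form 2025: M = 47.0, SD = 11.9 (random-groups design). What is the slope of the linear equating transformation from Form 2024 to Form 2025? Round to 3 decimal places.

A = SD_Y / SD_X = 11.9 / 10.7 = 1.112

1.112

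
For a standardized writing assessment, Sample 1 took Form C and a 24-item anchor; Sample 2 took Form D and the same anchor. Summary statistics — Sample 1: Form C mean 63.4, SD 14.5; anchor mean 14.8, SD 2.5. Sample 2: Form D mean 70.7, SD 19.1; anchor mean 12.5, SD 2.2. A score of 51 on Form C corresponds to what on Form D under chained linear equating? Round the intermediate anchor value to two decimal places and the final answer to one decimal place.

72.1

Form C → anchor (Sample 1): v = (2.5/14.5)(51 − 63.4) + 14.8 = 12.66
anchor → Form D (Sample 2): y = (19.1/2.2)(12.66 − 12.5) + 70.7 = 72.1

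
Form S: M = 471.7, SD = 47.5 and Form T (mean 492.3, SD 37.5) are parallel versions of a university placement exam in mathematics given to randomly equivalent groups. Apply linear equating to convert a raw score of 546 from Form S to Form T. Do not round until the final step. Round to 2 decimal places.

550.96

Linear equating: y = (SD_Y/SD_X)(x − M_X) + M_Y
y = (37.5/47.5)(546 − 471.7) + 492.3
y = 0.789474 × 74.3 + 492.3 = 58.6579 + 492.3 = 550.96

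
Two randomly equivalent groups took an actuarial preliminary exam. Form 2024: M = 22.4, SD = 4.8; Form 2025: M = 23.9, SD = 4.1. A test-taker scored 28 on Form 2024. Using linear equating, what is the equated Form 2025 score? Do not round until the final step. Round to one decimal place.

Linear equating: y = (SD_Y/SD_X)(x − M_X) + M_Y
y = (4.1/4.8)(28 − 22.4) + 23.9
y = 0.854167 × 5.6 + 23.9 = 4.7833 + 23.9 = 28.7

28.7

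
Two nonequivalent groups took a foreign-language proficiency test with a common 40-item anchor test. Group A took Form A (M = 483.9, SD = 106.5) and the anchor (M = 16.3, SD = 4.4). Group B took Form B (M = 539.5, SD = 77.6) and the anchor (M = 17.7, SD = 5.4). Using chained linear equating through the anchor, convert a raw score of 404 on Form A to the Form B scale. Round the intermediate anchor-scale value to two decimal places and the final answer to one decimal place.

Form A → anchor (Group A): v = (4.4/106.5)(404 − 483.9) + 16.3 = 13.00
anchor → Form B (Group B): y = (77.6/5.4)(13.00 − 17.7) + 539.5 = 472.0

472.0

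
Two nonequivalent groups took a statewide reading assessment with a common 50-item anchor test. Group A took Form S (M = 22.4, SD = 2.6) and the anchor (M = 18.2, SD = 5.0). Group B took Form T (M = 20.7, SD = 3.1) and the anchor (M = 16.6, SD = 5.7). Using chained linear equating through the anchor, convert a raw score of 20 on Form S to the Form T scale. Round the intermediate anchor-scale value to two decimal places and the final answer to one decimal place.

Form S → anchor (Group A): v = (5.0/2.6)(20 − 22.4) + 18.2 = 13.58
anchor → Form T (Group B): y = (3.1/5.7)(13.58 − 16.6) + 20.7 = 19.1

19.1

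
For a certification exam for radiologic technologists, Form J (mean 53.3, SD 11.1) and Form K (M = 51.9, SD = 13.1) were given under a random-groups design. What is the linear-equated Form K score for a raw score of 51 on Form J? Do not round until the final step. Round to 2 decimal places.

Linear equating: y = (SD_Y/SD_X)(x − M_X) + M_Y
y = (13.1/11.1)(51 − 53.3) + 51.9
y = 1.180180 × -2.3 + 51.9 = -2.7144 + 51.9 = 49.19

49.19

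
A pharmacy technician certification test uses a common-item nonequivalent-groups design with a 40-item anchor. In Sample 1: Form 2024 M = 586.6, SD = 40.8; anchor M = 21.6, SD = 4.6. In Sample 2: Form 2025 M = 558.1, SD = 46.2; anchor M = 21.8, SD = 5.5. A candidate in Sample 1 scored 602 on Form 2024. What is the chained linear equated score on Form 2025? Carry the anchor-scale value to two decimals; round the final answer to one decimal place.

Form 2024 → anchor (Sample 1): v = (4.6/40.8)(602 − 586.6) + 21.6 = 23.34
anchor → Form 2025 (Sample 2): y = (46.2/5.5)(23.34 − 21.8) + 558.1 = 571.0

571.0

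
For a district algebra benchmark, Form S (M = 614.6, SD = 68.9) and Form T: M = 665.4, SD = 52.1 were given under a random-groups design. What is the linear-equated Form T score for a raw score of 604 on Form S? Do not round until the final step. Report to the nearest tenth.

657.4

Linear equating: y = (SD_Y/SD_X)(x − M_X) + M_Y
y = (52.1/68.9)(604 − 614.6) + 665.4
y = 0.756168 × -10.6 + 665.4 = -8.0154 + 665.4 = 657.4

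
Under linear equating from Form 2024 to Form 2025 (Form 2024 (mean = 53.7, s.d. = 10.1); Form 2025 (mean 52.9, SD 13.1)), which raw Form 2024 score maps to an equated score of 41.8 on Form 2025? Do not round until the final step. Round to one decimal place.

Invert y = (SD_Y/SD_X)(x − M_X) + M_Y:
x = (SD_X/SD_Y)(y − M_Y) + M_X = (10.1/13.1)(41.8 − 52.9) + 53.7
x = 0.770992 × -11.100 + 53.7 = 45.1

45.1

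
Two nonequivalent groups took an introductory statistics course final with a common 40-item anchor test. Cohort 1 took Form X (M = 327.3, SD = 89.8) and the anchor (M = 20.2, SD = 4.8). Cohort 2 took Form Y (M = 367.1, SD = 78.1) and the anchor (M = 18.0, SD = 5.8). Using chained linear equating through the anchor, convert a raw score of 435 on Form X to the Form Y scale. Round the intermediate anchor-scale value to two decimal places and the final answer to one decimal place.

474.3

Form X → anchor (Cohort 1): v = (4.8/89.8)(435 − 327.3) + 20.2 = 25.96
anchor → Form Y (Cohort 2): y = (78.1/5.8)(25.96 − 18.0) + 367.1 = 474.3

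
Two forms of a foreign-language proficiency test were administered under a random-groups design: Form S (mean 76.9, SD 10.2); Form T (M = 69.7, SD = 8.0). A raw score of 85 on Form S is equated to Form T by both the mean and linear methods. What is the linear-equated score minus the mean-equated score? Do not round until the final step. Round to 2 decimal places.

Mean-equated: 85 + (69.7 − 76.9) = 77.80
Linear-equated: (8.0/10.2)(85 − 76.9) + 69.7 = 76.053
Difference = 76.053 − 77.80 = -1.75

-1.75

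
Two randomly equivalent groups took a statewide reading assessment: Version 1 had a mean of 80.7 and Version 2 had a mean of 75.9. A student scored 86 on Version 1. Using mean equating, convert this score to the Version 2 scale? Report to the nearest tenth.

Mean equating: y = x + (M_Y − M_X) = 86 + (75.9 − 80.7) = 81.2

81.2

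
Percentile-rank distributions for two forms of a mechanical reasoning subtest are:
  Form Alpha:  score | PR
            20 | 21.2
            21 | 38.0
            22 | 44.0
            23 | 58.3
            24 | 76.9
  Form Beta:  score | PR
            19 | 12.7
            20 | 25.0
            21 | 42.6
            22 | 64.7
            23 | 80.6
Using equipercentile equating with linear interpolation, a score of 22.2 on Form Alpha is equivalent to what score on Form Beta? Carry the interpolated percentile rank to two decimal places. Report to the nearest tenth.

21.2

PR of 22.2 on Form Alpha: 44.0 + (22.2 − 22)/(23 − 22) × (58.3 − 44.0) = 46.86
On Form Beta, PR 46.86 falls between score 21 (PR 42.6) and 22 (PR 64.7).
Interpolate: 21 + (46.86 − 42.6)/(64.7 − 42.6) × (22 − 21) = 21.2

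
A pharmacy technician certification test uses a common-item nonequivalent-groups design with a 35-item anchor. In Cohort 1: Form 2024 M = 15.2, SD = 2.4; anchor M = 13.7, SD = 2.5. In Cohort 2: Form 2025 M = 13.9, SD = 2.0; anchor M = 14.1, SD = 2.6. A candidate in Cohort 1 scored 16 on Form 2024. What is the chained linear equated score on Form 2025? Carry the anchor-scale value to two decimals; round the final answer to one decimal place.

Form 2024 → anchor (Cohort 1): v = (2.5/2.4)(16 − 15.2) + 13.7 = 14.53
anchor → Form 2025 (Cohort 2): y = (2.0/2.6)(14.53 − 14.1) + 13.9 = 14.2

14.2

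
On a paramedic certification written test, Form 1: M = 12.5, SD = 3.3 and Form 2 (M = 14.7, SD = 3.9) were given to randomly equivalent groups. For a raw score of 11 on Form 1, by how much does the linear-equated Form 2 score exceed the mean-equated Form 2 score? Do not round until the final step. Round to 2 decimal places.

-0.27

Mean-equated: 11 + (14.7 − 12.5) = 13.20
Linear-equated: (3.9/3.3)(11 − 12.5) + 14.7 = 12.927
Difference = 12.927 − 13.20 = -0.27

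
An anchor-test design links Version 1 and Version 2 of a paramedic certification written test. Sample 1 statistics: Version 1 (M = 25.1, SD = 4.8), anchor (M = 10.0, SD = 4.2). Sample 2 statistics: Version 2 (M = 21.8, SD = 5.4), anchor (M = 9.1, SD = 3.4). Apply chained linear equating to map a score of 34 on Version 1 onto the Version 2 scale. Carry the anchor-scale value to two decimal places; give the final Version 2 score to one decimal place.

35.6

Version 1 → anchor (Sample 1): v = (4.2/4.8)(34 − 25.1) + 10.0 = 17.79
anchor → Version 2 (Sample 2): y = (5.4/3.4)(17.79 − 9.1) + 21.8 = 35.6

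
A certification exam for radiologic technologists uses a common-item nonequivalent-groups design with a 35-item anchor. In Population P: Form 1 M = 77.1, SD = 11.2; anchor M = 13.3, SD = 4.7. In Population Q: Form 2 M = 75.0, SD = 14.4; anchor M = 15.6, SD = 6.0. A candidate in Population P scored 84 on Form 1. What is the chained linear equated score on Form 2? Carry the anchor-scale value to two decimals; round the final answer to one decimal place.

76.4

Form 1 → anchor (Population P): v = (4.7/11.2)(84 − 77.1) + 13.3 = 16.20
anchor → Form 2 (Population Q): y = (14.4/6.0)(16.20 − 15.6) + 75.0 = 76.4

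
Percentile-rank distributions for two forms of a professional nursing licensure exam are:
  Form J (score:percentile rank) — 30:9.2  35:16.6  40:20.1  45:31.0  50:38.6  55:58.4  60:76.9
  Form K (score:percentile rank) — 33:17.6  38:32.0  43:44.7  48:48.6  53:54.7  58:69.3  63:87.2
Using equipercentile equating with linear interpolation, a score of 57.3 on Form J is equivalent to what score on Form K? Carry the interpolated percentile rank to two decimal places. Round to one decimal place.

PR of 57.3 on Form J: 58.4 + (57.3 − 55)/(60 − 55) × (76.9 − 58.4) = 66.91
On Form K, PR 66.91 falls between score 53 (PR 54.7) and 58 (PR 69.3).
Interpolate: 53 + (66.91 − 54.7)/(69.3 − 54.7) × (58 − 53) = 57.2

57.2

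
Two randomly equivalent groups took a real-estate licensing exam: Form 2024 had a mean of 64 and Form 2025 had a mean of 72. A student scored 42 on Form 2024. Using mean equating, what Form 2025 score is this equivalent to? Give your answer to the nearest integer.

Mean equating: y = x + (M_Y − M_X) = 42 + (72 − 64) = 50

50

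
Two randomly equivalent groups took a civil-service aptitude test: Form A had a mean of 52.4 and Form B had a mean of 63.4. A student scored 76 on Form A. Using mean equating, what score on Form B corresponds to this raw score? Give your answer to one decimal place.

Mean equating: y = x + (M_Y − M_X) = 76 + (63.4 − 52.4) = 87.0

87.0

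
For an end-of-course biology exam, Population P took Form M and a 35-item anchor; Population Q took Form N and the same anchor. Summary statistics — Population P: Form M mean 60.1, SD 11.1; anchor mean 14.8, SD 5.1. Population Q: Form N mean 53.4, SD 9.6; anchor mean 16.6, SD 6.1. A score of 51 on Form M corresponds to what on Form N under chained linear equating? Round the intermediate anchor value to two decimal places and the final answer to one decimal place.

44.0

Form M → anchor (Population P): v = (5.1/11.1)(51 − 60.1) + 14.8 = 10.62
anchor → Form N (Population Q): y = (9.6/6.1)(10.62 − 16.6) + 53.4 = 44.0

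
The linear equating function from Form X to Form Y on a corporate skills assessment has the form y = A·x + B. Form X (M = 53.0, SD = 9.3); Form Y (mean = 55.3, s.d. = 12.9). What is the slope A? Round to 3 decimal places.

A = SD_Y / SD_X = 12.9 / 9.3 = 1.387

1.387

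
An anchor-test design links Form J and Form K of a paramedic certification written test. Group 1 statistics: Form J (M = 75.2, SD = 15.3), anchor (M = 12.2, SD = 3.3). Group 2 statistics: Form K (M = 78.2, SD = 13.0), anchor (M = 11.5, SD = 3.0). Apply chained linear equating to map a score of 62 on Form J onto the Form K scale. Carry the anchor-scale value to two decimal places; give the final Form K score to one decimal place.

Form J → anchor (Group 1): v = (3.3/15.3)(62 − 75.2) + 12.2 = 9.35
anchor → Form K (Group 2): y = (13.0/3.0)(9.35 − 11.5) + 78.2 = 68.9

68.9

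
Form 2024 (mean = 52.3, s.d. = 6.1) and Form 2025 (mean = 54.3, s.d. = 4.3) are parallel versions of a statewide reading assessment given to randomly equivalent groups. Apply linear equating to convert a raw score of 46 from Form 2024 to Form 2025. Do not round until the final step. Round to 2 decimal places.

49.86

Linear equating: y = (SD_Y/SD_X)(x − M_X) + M_Y
y = (4.3/6.1)(46 − 52.3) + 54.3
y = 0.704918 × -6.3 + 54.3 = -4.4410 + 54.3 = 49.86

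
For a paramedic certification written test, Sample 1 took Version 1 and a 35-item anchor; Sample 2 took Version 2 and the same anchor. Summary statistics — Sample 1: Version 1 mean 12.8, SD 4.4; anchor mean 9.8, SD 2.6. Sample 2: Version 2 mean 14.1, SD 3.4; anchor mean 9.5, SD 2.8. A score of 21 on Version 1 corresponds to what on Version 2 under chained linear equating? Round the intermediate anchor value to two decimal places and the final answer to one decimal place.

20.4

Version 1 → anchor (Sample 1): v = (2.6/4.4)(21 − 12.8) + 9.8 = 14.65
anchor → Version 2 (Sample 2): y = (3.4/2.8)(14.65 − 9.5) + 14.1 = 20.4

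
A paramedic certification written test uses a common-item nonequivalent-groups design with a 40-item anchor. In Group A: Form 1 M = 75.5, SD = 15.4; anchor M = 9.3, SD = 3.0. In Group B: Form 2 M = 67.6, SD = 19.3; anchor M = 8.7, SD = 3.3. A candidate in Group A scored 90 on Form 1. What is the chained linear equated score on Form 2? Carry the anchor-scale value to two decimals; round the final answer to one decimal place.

Form 1 → anchor (Group A): v = (3.0/15.4)(90 − 75.5) + 9.3 = 12.12
anchor → Form 2 (Group B): y = (19.3/3.3)(12.12 − 8.7) + 67.6 = 87.6

87.6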